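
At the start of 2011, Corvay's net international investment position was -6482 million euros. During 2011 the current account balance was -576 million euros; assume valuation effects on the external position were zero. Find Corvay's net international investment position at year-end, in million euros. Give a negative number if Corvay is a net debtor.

-7058

With no valuation effects, change in NIIP = current account = -576
End-of-year NIIP = -6482 + (-576) = -7058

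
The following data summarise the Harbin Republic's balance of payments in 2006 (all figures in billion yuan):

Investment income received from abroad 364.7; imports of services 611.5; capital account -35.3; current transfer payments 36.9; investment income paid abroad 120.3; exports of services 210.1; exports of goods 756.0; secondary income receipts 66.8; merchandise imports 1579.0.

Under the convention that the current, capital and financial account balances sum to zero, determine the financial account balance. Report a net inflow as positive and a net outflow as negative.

Goods balance = 756.0 - 1579.0 = -823.0
Services balance = 210.1 - 611.5 = -401.4
Trade balance (goods + services) = -823.0 + (-401.4) = -1224.4
Net primary income = 364.7 - 120.3 = 244.4
Net secondary income = 66.8 - 36.9 = 29.9
Current account = -1224.4 + 244.4 + 29.9 = -950.1
Financial account = -(-950.1 + (-35.3)) = 985.4

985.4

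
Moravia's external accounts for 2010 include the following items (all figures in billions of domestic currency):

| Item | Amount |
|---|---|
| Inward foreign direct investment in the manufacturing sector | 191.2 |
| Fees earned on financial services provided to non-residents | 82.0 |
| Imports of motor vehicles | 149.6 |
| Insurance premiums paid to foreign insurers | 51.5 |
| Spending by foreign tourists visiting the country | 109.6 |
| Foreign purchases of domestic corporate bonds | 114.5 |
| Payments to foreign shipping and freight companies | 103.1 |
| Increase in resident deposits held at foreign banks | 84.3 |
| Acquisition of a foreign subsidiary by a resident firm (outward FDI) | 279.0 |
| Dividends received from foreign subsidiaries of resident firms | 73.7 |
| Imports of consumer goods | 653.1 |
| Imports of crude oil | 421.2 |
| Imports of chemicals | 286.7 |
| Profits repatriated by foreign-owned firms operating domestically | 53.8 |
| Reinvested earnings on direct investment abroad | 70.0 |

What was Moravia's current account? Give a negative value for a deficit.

Goods: -421.2 - 149.6 - 653.1 - 286.7 = -1510.6
Services: 109.6 - 103.1 + 82.0 - 51.5 = 37.0
Primary income: -53.8 + 70.0 + 73.7 = 89.9
Current account = (-1510.6) + 37.0 + 89.9 = -1383.7
(Excluded from the current account — financial account: inward foreign direct investment in the manufacturing sector 191.2, foreign purchases of domestic corporate bonds 114.5, increase in resident deposits held at foreign banks 84.3, acquisition of a foreign subsidiary by a resident firm (outward FDI) 279.0.)

-1383.7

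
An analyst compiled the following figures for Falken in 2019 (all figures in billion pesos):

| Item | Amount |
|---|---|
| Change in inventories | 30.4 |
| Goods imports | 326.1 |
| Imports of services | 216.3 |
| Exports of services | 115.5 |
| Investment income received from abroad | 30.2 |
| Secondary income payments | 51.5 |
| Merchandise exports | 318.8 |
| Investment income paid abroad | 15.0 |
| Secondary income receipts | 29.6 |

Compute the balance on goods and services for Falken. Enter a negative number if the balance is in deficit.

-108.1

Goods balance = 318.8 - 326.1 = -7.3
Services balance = 115.5 - 216.3 = -100.8
Trade balance (goods + services) = -7.3 + (-100.8) = -108.1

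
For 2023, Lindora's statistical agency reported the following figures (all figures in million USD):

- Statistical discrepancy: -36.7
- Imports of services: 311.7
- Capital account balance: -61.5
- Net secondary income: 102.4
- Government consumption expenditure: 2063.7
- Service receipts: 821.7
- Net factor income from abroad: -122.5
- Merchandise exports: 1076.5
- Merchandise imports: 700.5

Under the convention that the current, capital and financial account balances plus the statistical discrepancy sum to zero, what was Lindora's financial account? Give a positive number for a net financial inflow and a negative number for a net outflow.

Goods balance = 1076.5 - 700.5 = 376.0
Services balance = 821.7 - 311.7 = 510.0
Trade balance (goods + services) = 376.0 + 510.0 = 886.0
Net primary income = -122.5
Net secondary income = 102.4
Current account = 886.0 + (-122.5) + 102.4 = 865.9
Financial account = -(865.9 + (-61.5) + (-36.7)) = -767.7

-767.7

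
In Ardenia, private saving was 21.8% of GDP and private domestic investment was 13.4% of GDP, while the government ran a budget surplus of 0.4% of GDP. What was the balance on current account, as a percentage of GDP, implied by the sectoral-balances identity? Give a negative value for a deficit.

8.8

By the sectoral-balances identity, CA = (S_private - I) + (T - G).
Private balance = 21.8 - 13.4 = 8.4
Government balance (T - G) = 0.4
CA = 8.4 + 0.4 = 8.8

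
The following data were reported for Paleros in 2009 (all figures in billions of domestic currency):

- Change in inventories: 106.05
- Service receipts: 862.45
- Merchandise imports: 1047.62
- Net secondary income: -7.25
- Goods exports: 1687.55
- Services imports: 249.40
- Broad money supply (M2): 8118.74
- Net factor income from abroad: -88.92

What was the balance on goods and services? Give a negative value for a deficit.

1252.98

Goods balance = 1687.55 - 1047.62 = 639.93
Services balance = 862.45 - 249.40 = 613.05
Trade balance (goods + services) = 639.93 + 613.05 = 1252.98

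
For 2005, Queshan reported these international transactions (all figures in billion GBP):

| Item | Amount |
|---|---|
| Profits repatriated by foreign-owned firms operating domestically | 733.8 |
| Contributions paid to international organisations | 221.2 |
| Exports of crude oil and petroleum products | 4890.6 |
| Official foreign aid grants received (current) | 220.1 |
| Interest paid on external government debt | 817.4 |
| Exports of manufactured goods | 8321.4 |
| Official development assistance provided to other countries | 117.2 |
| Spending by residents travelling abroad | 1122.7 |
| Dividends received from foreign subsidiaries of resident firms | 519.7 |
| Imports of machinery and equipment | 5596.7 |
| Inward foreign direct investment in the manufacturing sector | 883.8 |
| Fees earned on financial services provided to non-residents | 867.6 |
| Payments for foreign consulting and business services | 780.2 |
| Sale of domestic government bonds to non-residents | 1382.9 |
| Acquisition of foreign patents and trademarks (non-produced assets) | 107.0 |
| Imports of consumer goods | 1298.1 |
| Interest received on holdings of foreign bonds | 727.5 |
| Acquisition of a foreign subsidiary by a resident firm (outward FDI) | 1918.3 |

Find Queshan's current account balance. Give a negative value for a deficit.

4859.6

Goods: -1298.1 - 5596.7 + 8321.4 + 4890.6 = 6317.2
Services: 867.6 - 780.2 - 1122.7 = -1035.3
Primary income: -733.8 - 817.4 + 727.5 + 519.7 = -304.0
Secondary income: -117.2 + 220.1 - 221.2 = -118.3
Current account = 6317.2 + (-1035.3) + (-304.0) + (-118.3) = 4859.6
(Excluded from the current account — financial account: inward foreign direct investment in the manufacturing sector 883.8, sale of domestic government bonds to non-residents 1382.9, acquisition of a foreign subsidiary by a resident firm (outward FDI) 1918.3; capital account: acquisition of foreign patents and trademarks (non-produced assets) 107.0.)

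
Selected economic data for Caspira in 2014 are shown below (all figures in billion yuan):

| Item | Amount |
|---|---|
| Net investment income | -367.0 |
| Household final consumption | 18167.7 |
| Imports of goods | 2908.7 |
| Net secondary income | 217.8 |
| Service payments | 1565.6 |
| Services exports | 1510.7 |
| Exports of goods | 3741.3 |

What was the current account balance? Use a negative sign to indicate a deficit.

628.5

Goods balance = 3741.3 - 2908.7 = 832.6
Services balance = 1510.7 - 1565.6 = -54.9
Trade balance (goods + services) = 832.6 + (-54.9) = 777.7
Net primary income = -367.0
Net secondary income = 217.8
Current account = 777.7 + (-367.0) + 217.8 = 628.5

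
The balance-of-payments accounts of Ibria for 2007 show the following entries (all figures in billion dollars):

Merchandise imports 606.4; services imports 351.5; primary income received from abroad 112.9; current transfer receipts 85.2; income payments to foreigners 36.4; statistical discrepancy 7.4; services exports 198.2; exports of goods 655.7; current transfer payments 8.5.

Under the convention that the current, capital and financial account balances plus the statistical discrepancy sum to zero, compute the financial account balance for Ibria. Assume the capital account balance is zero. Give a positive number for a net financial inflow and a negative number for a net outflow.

-56.6

Goods balance = 655.7 - 606.4 = 49.3
Services balance = 198.2 - 351.5 = -153.3
Trade balance (goods + services) = 49.3 + (-153.3) = -104.0
Net primary income = 112.9 - 36.4 = 76.5
Net secondary income = 85.2 - 8.5 = 76.7
Current account = -104.0 + 76.5 + 76.7 = 49.2
Financial account = -(49.2 + 7.4) = -56.6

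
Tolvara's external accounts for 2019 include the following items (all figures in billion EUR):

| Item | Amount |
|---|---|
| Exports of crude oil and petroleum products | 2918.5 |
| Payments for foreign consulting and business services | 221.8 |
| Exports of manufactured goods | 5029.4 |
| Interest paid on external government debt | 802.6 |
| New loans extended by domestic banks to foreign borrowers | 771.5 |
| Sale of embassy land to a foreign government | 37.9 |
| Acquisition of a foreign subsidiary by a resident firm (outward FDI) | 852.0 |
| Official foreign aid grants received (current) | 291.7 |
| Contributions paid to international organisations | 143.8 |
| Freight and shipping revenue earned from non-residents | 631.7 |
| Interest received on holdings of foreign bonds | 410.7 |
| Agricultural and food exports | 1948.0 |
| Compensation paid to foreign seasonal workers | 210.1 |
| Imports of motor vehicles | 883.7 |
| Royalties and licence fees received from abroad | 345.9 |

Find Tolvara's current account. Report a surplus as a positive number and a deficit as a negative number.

Goods: 5029.4 + 2918.5 - 883.7 + 1948.0 = 9012.2
Services: 345.9 - 221.8 + 631.7 = 755.8
Primary income: 410.7 - 802.6 - 210.1 = -602.0
Secondary income: -143.8 + 291.7 = 147.9
Current account = 9012.2 + 755.8 + (-602.0) + 147.9 = 9313.9
(Excluded from the current account — financial account: new loans extended by domestic banks to foreign borrowers 771.5, acquisition of a foreign subsidiary by a resident firm (outward FDI) 852.0; capital account: sale of embassy land to a foreign government 37.9.)

9313.9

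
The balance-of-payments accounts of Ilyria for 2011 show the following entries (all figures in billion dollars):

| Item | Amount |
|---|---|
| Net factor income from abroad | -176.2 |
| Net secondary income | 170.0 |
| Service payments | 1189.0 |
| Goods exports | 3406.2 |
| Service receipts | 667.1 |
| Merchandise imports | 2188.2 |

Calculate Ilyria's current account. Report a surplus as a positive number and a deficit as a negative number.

Goods balance = 3406.2 - 2188.2 = 1218.0
Services balance = 667.1 - 1189.0 = -521.9
Trade balance (goods + services) = 1218.0 + (-521.9) = 696.1
Net primary income = -176.2
Net secondary income = 170.0
Current account = 696.1 + (-176.2) + 170.0 = 689.9

689.9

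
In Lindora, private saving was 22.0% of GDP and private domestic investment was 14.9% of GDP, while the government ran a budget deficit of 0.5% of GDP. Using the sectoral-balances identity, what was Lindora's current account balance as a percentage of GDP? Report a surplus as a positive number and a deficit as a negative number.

6.6

By the sectoral-balances identity, CA = (S_private - I) + (T - G).
Private balance = 22.0 - 14.9 = 7.1
Government balance (T - G) = -0.5
CA = 7.1 + (-0.5) = 6.6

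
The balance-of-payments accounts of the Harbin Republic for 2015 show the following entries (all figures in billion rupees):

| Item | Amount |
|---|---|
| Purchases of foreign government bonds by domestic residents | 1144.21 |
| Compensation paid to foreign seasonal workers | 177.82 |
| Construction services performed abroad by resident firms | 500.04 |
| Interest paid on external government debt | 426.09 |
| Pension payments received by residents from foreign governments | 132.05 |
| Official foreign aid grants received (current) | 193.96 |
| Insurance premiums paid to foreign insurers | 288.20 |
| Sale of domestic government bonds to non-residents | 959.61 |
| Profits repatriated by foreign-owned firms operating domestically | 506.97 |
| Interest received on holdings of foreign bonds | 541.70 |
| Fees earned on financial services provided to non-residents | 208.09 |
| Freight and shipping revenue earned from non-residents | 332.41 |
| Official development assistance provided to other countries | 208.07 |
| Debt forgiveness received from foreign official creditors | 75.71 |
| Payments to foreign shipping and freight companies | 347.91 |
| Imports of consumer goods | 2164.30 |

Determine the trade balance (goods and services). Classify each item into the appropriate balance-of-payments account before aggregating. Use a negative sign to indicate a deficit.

-1759.87

Goods: -2164.30
Services: 208.09 - 347.91 + 332.41 - 288.20 + 500.04 = 404.43
Trade balance = -2164.30 + 404.43 = -1759.87
(Excluded from the trade balance — financial account: purchases of foreign government bonds by domestic residents 1144.21, sale of domestic government bonds to non-residents 959.61; primary income: compensation paid to foreign seasonal workers 177.82, interest paid on external government debt 426.09, profits repatriated by foreign-owned firms operating domestically 506.97, interest received on holdings of foreign bonds 541.70; secondary income: pension payments received by residents from foreign governments 132.05, official foreign aid grants received (current) 193.96, official development assistance provided to other countries 208.07; capital account: debt forgiveness received from foreign official creditors 75.71.)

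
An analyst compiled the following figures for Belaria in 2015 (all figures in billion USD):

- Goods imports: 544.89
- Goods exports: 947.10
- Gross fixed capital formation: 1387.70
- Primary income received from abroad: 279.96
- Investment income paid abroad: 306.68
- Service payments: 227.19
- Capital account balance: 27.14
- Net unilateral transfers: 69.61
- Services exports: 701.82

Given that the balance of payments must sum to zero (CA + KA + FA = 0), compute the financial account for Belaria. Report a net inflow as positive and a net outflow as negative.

Goods balance = 947.10 - 544.89 = 402.21
Services balance = 701.82 - 227.19 = 474.63
Trade balance (goods + services) = 402.21 + 474.63 = 876.84
Net primary income = 279.96 - 306.68 = -26.72
Net secondary income = 69.61
Current account = 876.84 + (-26.72) + 69.61 = 919.73
Financial account = -(919.73 + 27.14) = -946.87

-946.87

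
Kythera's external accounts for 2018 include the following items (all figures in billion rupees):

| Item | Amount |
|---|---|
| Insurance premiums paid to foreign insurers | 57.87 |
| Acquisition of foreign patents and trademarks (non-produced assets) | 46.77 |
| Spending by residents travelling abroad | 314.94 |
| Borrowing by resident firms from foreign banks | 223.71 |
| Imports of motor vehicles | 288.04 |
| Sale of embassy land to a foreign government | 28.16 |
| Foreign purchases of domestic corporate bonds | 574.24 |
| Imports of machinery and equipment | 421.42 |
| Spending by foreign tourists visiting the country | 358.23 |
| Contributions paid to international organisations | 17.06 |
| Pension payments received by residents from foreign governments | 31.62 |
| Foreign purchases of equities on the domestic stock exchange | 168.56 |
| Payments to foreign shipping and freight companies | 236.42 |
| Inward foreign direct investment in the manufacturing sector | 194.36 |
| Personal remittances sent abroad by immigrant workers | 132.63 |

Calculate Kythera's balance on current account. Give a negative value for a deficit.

-1078.53

Goods: -288.04 - 421.42 = -709.46
Services: -236.42 - 57.87 - 314.94 + 358.23 = -251.00
Secondary income: -132.63 - 17.06 + 31.62 = -118.07
Current account = (-709.46) + (-251.00) + (-118.07) = -1078.53
(Excluded from the current account — capital account: acquisition of foreign patents and trademarks (non-produced assets) 46.77, sale of embassy land to a foreign government 28.16; financial account: borrowing by resident firms from foreign banks 223.71, foreign purchases of domestic corporate bonds 574.24, foreign purchases of equities on the domestic stock exchange 168.56, inward foreign direct investment in the manufacturing sector 194.36.)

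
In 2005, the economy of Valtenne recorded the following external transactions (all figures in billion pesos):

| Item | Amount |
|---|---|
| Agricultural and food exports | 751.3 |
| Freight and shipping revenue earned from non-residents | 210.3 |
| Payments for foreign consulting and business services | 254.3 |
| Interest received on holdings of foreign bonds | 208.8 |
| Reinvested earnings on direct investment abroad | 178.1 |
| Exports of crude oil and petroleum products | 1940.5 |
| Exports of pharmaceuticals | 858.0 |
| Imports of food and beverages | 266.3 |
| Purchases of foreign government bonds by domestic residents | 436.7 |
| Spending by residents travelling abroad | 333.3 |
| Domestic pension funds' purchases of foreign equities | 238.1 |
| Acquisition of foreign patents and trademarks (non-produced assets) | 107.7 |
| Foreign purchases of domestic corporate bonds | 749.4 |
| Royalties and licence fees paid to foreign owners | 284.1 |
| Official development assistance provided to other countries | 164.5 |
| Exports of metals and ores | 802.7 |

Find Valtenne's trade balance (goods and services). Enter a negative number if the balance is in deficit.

Goods: 1940.5 + 858.0 + 751.3 - 266.3 + 802.7 = 4086.2
Services: -284.1 + 210.3 - 333.3 - 254.3 = -661.4
Trade balance = 4086.2 + (-661.4) = 3424.8
(Excluded from the trade balance — primary income: interest received on holdings of foreign bonds 208.8, reinvested earnings on direct investment abroad 178.1; financial account: purchases of foreign government bonds by domestic residents 436.7, domestic pension funds' purchases of foreign equities 238.1, foreign purchases of domestic corporate bonds 749.4; capital account: acquisition of foreign patents and trademarks (non-produced assets) 107.7; secondary income: official development assistance provided to other countries 164.5.)

3424.8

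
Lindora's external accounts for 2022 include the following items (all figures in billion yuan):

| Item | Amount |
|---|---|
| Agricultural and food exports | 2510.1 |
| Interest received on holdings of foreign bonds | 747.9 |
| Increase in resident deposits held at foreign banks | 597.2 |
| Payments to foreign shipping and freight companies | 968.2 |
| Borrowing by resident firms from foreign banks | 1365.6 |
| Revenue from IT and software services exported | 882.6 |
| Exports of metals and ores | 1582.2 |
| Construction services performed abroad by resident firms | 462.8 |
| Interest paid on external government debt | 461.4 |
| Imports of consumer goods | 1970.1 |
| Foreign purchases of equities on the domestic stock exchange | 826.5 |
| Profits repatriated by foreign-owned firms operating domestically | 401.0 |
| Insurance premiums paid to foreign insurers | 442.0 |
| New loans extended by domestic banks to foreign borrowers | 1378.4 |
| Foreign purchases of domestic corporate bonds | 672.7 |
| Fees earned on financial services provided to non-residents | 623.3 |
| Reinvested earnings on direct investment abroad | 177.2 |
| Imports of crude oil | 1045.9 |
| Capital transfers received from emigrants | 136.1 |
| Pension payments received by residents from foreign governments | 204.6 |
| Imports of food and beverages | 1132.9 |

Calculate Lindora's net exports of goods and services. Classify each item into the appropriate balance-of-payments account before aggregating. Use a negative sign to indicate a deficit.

501.9

Goods: 1582.2 - 1045.9 - 1970.1 - 1132.9 + 2510.1 = -56.6
Services: -442.0 + 623.3 - 968.2 + 462.8 + 882.6 = 558.5
Trade balance = -56.6 + 558.5 = 501.9
(Excluded from the trade balance — primary income: interest received on holdings of foreign bonds 747.9, interest paid on external government debt 461.4, profits repatriated by foreign-owned firms operating domestically 401.0, reinvested earnings on direct investment abroad 177.2; financial account: increase in resident deposits held at foreign banks 597.2, borrowing by resident firms from foreign banks 1365.6, foreign purchases of equities on the domestic stock exchange 826.5, new loans extended by domestic banks to foreign borrowers 1378.4, foreign purchases of domestic corporate bonds 672.7; capital account: capital transfers received from emigrants 136.1; secondary income: pension payments received by residents from foreign governments 204.6.)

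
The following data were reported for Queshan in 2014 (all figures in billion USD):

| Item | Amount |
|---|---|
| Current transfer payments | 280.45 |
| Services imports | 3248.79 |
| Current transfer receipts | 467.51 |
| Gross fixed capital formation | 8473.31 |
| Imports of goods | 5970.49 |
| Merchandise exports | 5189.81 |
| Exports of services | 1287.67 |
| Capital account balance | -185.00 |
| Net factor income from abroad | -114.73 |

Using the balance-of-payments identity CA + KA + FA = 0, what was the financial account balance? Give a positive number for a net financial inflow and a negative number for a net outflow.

2854.47

Goods balance = 5189.81 - 5970.49 = -780.68
Services balance = 1287.67 - 3248.79 = -1961.12
Trade balance (goods + services) = -780.68 + (-1961.12) = -2741.80
Net primary income = -114.73
Net secondary income = 467.51 - 280.45 = 187.06
Current account = -2741.80 + (-114.73) + 187.06 = -2669.47
Financial account = -(-2669.47 + (-185.00)) = 2854.47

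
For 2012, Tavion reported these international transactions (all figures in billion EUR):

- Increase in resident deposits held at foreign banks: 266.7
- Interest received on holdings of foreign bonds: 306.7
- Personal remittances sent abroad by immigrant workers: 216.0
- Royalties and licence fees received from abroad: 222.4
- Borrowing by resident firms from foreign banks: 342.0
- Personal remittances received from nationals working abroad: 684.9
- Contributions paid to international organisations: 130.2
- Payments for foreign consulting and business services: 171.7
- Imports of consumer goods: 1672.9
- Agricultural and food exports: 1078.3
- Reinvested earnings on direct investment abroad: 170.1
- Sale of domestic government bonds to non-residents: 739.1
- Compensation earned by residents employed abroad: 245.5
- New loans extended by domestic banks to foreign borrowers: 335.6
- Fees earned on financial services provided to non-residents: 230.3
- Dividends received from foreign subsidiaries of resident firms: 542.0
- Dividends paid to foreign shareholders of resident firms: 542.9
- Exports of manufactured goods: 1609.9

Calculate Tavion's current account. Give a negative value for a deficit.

Goods: 1078.3 - 1672.9 + 1609.9 = 1015.3
Services: 230.3 - 171.7 + 222.4 = 281.0
Primary income: 170.1 + 245.5 - 542.9 + 542.0 + 306.7 = 721.4
Secondary income: -130.2 + 684.9 - 216.0 = 338.7
Current account = 1015.3 + 281.0 + 721.4 + 338.7 = 2356.4
(Excluded from the current account — financial account: increase in resident deposits held at foreign banks 266.7, borrowing by resident firms from foreign banks 342.0, sale of domestic government bonds to non-residents 739.1, new loans extended by domestic banks to foreign borrowers 335.6.)

2356.4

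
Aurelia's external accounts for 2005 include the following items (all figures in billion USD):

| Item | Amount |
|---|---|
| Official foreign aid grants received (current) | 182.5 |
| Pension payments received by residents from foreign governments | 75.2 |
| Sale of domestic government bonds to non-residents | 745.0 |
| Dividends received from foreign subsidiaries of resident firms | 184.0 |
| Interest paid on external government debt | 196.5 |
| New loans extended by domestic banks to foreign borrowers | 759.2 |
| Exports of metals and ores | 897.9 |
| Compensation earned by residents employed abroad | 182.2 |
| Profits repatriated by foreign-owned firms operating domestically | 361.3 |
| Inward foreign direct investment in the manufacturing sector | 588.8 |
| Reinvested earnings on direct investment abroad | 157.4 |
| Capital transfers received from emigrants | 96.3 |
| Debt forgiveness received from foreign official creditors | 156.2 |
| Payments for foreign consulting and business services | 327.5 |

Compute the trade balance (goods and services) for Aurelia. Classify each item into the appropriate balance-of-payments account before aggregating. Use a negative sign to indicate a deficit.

570.4

Goods: 897.9
Services: -327.5
Trade balance = 897.9 + (-327.5) = 570.4
(Excluded from the trade balance — secondary income: official foreign aid grants received (current) 182.5, pension payments received by residents from foreign governments 75.2; financial account: sale of domestic government bonds to non-residents 745.0, new loans extended by domestic banks to foreign borrowers 759.2, inward foreign direct investment in the manufacturing sector 588.8; primary income: dividends received from foreign subsidiaries of resident firms 184.0, interest paid on external government debt 196.5, compensation earned by residents employed abroad 182.2, profits repatriated by foreign-owned firms operating domestically 361.3, reinvested earnings on direct investment abroad 157.4; capital account: capital transfers received from emigrants 96.3, debt forgiveness received from foreign official creditors 156.2.)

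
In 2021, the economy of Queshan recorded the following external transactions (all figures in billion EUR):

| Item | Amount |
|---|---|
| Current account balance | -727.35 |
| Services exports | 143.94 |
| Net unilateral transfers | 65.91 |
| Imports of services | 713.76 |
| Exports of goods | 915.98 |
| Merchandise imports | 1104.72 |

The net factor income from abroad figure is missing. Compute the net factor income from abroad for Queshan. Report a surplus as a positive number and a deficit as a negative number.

-34.70

Current account = goods balance + services balance + net primary income + net secondary income
Sum of the known components = -692.65
Net factor income from abroad = CA - (known components) = -727.35 - (-692.65) = -34.70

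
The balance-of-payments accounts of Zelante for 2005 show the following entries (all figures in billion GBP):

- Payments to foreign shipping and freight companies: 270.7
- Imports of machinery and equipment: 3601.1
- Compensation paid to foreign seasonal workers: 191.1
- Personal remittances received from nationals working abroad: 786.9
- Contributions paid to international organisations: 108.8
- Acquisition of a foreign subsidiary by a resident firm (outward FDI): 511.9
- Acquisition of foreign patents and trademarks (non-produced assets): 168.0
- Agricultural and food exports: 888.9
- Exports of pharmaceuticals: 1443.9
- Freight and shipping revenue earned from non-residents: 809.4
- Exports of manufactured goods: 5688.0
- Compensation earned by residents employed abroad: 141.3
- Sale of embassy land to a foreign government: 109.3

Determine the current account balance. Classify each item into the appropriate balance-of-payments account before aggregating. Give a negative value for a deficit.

5586.7

Goods: 888.9 + 1443.9 + 5688.0 - 3601.1 = 4419.7
Services: -270.7 + 809.4 = 538.7
Primary income: -191.1 + 141.3 = -49.8
Secondary income: -108.8 + 786.9 = 678.1
Current account = 4419.7 + 538.7 + (-49.8) + 678.1 = 5586.7
(Excluded from the current account — financial account: acquisition of a foreign subsidiary by a resident firm (outward FDI) 511.9; capital account: acquisition of foreign patents and trademarks (non-produced assets) 168.0, sale of embassy land to a foreign government 109.3.)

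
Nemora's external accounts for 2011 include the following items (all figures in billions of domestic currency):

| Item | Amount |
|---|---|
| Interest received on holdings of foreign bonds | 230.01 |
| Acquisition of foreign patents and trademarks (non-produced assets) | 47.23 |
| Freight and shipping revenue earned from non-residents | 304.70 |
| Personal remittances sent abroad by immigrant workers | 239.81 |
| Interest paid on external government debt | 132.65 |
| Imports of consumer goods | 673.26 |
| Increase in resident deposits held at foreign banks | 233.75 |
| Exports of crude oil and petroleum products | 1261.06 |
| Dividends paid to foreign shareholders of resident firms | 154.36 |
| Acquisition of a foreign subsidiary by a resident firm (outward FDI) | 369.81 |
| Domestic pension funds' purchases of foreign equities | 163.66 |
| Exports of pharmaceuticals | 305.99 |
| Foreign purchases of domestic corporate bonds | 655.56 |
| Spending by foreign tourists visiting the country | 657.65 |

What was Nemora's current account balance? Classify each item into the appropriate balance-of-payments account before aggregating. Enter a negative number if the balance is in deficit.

Goods: -673.26 + 305.99 + 1261.06 = 893.79
Services: 657.65 + 304.70 = 962.35
Primary income: -132.65 - 154.36 + 230.01 = -57.00
Secondary income: -239.81
Current account = 893.79 + 962.35 + (-57.00) + (-239.81) = 1559.33
(Excluded from the current account — capital account: acquisition of foreign patents and trademarks (non-produced assets) 47.23; financial account: increase in resident deposits held at foreign banks 233.75, acquisition of a foreign subsidiary by a resident firm (outward FDI) 369.81, domestic pension funds' purchases of foreign equities 163.66, foreign purchases of domestic corporate bonds 655.56.)

1559.33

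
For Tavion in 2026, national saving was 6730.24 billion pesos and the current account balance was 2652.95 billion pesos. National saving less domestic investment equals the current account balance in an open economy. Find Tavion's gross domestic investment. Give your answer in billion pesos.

S - I = CA (net lending to the rest of the world).
I = S - CA = 6730.24 - 2652.95 = 4077.29

4077.29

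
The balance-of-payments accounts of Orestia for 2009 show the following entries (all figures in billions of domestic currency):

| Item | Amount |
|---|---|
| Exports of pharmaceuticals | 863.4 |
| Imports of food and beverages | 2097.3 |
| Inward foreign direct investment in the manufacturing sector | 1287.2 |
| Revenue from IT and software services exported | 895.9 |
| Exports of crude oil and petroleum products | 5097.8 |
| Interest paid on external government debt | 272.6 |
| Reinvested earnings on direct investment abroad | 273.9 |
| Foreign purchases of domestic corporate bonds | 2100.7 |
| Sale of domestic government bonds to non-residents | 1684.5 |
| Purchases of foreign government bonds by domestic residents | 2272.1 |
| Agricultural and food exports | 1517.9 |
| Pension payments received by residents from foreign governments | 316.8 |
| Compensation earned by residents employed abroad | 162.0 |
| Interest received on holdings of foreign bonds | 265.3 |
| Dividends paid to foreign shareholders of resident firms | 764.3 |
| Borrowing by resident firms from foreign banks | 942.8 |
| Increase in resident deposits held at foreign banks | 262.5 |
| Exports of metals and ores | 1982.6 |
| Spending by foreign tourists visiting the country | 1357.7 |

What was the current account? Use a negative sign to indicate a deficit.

9599.1

Goods: 863.4 + 1982.6 - 2097.3 + 1517.9 + 5097.8 = 7364.4
Services: 895.9 + 1357.7 = 2253.6
Primary income: 265.3 + 273.9 - 272.6 + 162.0 - 764.3 = -335.7
Secondary income: 316.8
Current account = 7364.4 + 2253.6 + (-335.7) + 316.8 = 9599.1
(Excluded from the current account — financial account: inward foreign direct investment in the manufacturing sector 1287.2, foreign purchases of domestic corporate bonds 2100.7, sale of domestic government bonds to non-residents 1684.5, purchases of foreign government bonds by domestic residents 2272.1, borrowing by resident firms from foreign banks 942.8, increase in resident deposits held at foreign banks 262.5.)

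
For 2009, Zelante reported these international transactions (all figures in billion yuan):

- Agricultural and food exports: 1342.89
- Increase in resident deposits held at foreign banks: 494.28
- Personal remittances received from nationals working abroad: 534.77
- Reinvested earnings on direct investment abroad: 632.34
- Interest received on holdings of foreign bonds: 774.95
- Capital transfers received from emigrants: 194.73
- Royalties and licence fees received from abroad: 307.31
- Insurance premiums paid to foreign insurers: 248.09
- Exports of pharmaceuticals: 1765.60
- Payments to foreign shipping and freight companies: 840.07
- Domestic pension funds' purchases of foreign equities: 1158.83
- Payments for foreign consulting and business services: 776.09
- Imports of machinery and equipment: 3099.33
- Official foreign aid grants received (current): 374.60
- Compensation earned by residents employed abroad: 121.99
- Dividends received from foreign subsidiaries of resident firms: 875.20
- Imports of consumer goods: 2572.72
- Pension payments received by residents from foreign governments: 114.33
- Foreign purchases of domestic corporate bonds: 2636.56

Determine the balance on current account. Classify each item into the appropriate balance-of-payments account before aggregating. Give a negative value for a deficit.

-692.32

Goods: -3099.33 - 2572.72 + 1342.89 + 1765.60 = -2563.56
Services: -776.09 - 840.07 - 248.09 + 307.31 = -1556.94
Primary income: 121.99 + 632.34 + 875.20 + 774.95 = 2404.48
Secondary income: 114.33 + 374.60 + 534.77 = 1023.70
Current account = (-2563.56) + (-1556.94) + 2404.48 + 1023.70 = -692.32
(Excluded from the current account — financial account: increase in resident deposits held at foreign banks 494.28, domestic pension funds' purchases of foreign equities 1158.83, foreign purchases of domestic corporate bonds 2636.56; capital account: capital transfers received from emigrants 194.73.)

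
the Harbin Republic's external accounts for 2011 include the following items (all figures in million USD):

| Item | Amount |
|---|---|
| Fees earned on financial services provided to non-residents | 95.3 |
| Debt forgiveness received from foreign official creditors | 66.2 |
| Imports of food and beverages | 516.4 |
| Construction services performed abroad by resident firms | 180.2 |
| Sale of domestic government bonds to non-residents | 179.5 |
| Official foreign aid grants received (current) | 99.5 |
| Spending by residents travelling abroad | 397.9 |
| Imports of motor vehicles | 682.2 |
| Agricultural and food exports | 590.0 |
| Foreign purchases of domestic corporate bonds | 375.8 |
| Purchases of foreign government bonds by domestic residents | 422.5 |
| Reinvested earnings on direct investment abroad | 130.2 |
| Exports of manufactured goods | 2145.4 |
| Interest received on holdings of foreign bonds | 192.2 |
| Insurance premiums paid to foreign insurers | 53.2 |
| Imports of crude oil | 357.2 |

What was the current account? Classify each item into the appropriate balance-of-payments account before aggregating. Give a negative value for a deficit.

Goods: 2145.4 - 682.2 - 357.2 + 590.0 - 516.4 = 1179.6
Services: -397.9 + 95.3 - 53.2 + 180.2 = -175.6
Primary income: 192.2 + 130.2 = 322.4
Secondary income: 99.5
Current account = 1179.6 + (-175.6) + 322.4 + 99.5 = 1425.9
(Excluded from the current account — capital account: debt forgiveness received from foreign official creditors 66.2; financial account: sale of domestic government bonds to non-residents 179.5, foreign purchases of domestic corporate bonds 375.8, purchases of foreign government bonds by domestic residents 422.5.)

1425.9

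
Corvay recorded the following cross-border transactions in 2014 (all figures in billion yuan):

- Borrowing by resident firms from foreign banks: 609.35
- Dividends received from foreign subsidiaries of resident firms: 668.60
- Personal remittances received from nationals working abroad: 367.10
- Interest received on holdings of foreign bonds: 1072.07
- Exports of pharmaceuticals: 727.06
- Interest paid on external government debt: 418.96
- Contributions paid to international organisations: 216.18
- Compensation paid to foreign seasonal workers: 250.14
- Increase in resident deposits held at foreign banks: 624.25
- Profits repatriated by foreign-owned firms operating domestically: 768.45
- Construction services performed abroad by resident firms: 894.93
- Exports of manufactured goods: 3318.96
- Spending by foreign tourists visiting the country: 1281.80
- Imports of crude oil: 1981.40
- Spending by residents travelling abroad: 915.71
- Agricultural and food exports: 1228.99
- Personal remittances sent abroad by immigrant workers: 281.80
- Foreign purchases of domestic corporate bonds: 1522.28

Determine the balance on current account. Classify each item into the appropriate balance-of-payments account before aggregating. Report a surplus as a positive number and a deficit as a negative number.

Goods: 727.06 + 1228.99 - 1981.40 + 3318.96 = 3293.61
Services: 894.93 - 915.71 + 1281.80 = 1261.02
Primary income: -418.96 + 1072.07 - 768.45 - 250.14 + 668.60 = 303.12
Secondary income: -281.80 + 367.10 - 216.18 = -130.88
Current account = 3293.61 + 1261.02 + 303.12 + (-130.88) = 4726.87
(Excluded from the current account — financial account: borrowing by resident firms from foreign banks 609.35, increase in resident deposits held at foreign banks 624.25, foreign purchases of domestic corporate bonds 1522.28.)

4726.87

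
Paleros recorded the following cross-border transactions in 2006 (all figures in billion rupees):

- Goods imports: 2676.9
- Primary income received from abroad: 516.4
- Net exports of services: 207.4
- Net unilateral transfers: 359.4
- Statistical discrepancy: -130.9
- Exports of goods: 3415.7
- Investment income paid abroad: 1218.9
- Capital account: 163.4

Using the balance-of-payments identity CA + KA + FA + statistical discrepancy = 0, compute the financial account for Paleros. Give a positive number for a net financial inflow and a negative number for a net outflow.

Goods balance = 3415.7 - 2676.9 = 738.8
Services balance = 207.4
Trade balance (goods + services) = 738.8 + 207.4 = 946.2
Net primary income = 516.4 - 1218.9 = -702.5
Net secondary income = 359.4
Current account = 946.2 + (-702.5) + 359.4 = 603.1
Financial account = -(603.1 + 163.4 + (-130.9)) = -635.6

-635.6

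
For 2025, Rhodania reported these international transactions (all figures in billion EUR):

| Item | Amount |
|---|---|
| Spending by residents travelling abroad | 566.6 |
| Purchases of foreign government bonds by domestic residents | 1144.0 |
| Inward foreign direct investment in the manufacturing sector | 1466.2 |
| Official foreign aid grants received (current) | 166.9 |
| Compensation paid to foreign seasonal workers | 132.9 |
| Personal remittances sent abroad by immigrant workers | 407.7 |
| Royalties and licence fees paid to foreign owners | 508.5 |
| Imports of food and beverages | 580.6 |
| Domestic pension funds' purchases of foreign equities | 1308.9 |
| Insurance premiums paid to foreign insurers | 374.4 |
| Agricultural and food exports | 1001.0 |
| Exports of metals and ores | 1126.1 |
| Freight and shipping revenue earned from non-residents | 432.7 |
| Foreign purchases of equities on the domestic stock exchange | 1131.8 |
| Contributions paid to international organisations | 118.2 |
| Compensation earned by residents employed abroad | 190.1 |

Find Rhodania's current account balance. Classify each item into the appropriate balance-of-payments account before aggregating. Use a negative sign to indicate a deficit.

Goods: 1126.1 - 580.6 + 1001.0 = 1546.5
Services: -508.5 - 566.6 - 374.4 + 432.7 = -1016.8
Primary income: -132.9 + 190.1 = 57.2
Secondary income: -118.2 - 407.7 + 166.9 = -359.0
Current account = 1546.5 + (-1016.8) + 57.2 + (-359.0) = 227.9
(Excluded from the current account — financial account: purchases of foreign government bonds by domestic residents 1144.0, inward foreign direct investment in the manufacturing sector 1466.2, domestic pension funds' purchases of foreign equities 1308.9, foreign purchases of equities on the domestic stock exchange 1131.8.)

227.9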